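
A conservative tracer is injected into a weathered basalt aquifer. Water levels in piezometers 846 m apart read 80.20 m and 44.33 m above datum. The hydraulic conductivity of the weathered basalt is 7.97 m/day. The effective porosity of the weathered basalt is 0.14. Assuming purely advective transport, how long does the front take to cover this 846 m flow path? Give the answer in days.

Hydraulic gradient i = (80.20 − 44.33) / 846 = 35.87 / 846 = 0.04240.
Darcy flux q = K · i = 7.970 × 0.04240 = 0.3379 m/day.
Seepage velocity v = q / n_e = 0.3379 / 0.14 = 2.414 m/day.
Travel time t = L / v = 846 / 2.414 = 350.5 days.

350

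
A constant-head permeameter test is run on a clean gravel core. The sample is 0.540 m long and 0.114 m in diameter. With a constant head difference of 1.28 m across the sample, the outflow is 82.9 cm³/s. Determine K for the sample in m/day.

Cross-sectional area A = π·(d/2)² = π × (0.114/2)² = 0.01021 m².
Convert discharge: 82.9 cm³/s = 8.290e-05 m³/s.
Darcy's law rearranged: K = Q·L / (A·Δh) = 8.290e-05 × 0.540 / (0.01021 × 1.28) = 0.003426 m/s = 296.0 m/day.

296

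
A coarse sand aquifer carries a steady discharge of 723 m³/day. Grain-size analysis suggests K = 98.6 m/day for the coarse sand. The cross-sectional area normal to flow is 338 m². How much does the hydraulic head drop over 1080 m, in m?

From Q = K·A·i, i = Q / (K·A) = 723 / (98.60 × 338.0) = 0.02169.
Head loss Δh = i · L = 0.02169 × 1080 = 23.43 m.

23.4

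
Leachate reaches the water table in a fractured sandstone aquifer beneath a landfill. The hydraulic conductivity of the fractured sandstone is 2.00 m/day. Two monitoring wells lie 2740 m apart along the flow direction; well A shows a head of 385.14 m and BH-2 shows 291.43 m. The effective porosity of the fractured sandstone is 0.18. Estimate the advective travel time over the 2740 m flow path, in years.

Hydraulic gradient i = (385.14 − 291.43) / 2740 = 93.71 / 2740 = 0.03420.
Darcy flux q = K · i = 2.000 × 0.03420 = 0.06840 m/day.
Seepage velocity v = q / n_e = 0.06840 / 0.18 = 0.3800 m/day.
Travel time t = L / v = 2740 / 0.3800 = 7210 days = 19.74 years.

19.7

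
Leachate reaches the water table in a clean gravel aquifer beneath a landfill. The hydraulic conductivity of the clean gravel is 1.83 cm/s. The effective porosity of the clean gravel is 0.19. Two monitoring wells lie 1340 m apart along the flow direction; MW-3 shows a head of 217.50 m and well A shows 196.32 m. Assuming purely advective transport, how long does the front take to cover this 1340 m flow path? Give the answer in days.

10.2

Convert K: 1.83 cm/s × 864 = 1581 m/day.
Hydraulic gradient i = (217.50 − 196.32) / 1340 = 21.18 / 1340 = 0.01581.
Darcy flux q = K · i = 1581 × 0.01581 = 24.99 m/day.
Seepage velocity v = q / n_e = 24.99 / 0.19 = 131.5 m/day.
Travel time t = L / v = 1340 / 131.5 = 10.19 days.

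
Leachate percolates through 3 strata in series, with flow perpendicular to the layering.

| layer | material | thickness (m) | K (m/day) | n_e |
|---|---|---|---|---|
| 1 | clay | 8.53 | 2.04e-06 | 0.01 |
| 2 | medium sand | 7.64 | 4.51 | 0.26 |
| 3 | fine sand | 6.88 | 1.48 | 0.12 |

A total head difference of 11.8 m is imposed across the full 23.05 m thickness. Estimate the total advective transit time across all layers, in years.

With flow normal to the layers, continuity requires the same specific discharge q through every layer.
Σ(b_i/K_i) = 8.53/2.04e-06 + 7.64/4.51 + 6.88/1.48 = 4.181e+06 d.
q = Δh / Σ(b_i/K_i) = 11.8 / 4.181e+06 = 2.822e-06 m/day.
In each layer the seepage velocity is v_i = q/n_i, so the layer transit time is t_i = b_i·n_i / q:
  layer 1 (clay): t_1 = 8.53 × 0.01 / 2.822e-06 = 30226 d
  layer 2 (medium sand): t_2 = 7.64 × 0.26 / 2.822e-06 = 7.039e+05 d
  layer 3 (fine sand): t_3 = 6.88 × 0.12 / 2.822e-06 = 2.926e+05 d
Total t = Σ t_i = 1.027e+06 days = 2811 years.

2810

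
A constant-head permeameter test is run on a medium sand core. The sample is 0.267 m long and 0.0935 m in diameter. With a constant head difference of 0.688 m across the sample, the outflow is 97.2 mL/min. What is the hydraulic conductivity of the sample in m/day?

7.91

Cross-sectional area A = π·(d/2)² = π × (0.0935/2)² = 0.006866 m².
Convert discharge: 97.2 mL/min = 1.620e-06 m³/s.
Darcy's law rearranged: K = Q·L / (A·Δh) = 1.620e-06 × 0.267 / (0.006866 × 0.688) = 9.156e-05 m/s = 7.911 m/day.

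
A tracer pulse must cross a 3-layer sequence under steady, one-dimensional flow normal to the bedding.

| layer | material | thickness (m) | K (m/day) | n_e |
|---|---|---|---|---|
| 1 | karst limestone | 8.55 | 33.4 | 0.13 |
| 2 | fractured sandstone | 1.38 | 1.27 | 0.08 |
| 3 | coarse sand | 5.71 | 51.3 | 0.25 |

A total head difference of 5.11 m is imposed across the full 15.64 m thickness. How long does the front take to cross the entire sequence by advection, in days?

0.754

With flow normal to the layers, continuity requires the same specific discharge q through every layer.
Σ(b_i/K_i) = 8.55/33.4 + 1.38/1.27 + 5.71/51.3 = 1.454 d.
q = Δh / Σ(b_i/K_i) = 5.11 / 1.454 = 3.515 m/day.
In each layer the seepage velocity is v_i = q/n_i, so the layer transit time is t_i = b_i·n_i / q:
  layer 1 (karst limestone): t_1 = 8.55 × 0.13 / 3.515 = 0.3162 d
  layer 2 (fractured sandstone): t_2 = 1.38 × 0.08 / 3.515 = 0.03141 d
  layer 3 (coarse sand): t_3 = 5.71 × 0.25 / 3.515 = 0.4062 d
Total t = Σ t_i = 0.7538 days.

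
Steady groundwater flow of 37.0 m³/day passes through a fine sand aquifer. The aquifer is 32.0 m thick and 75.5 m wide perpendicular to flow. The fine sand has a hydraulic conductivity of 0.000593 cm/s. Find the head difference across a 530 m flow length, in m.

15.8

Convert K: 0.000593 cm/s × 864 = 0.5124 m/day.
Cross-sectional area A = 75.5 × 32.0 = 2416 m².
From Q = K·A·i, i = Q / (K·A) = 37.0 / (0.5124 × 2416) = 0.02989.
Head loss Δh = i · L = 0.02989 × 530 = 15.84 m.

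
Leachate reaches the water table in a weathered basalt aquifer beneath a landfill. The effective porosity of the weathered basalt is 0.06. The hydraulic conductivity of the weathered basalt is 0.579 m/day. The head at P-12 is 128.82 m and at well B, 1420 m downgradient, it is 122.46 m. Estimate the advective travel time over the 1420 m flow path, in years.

Hydraulic gradient i = (128.82 − 122.46) / 1420 = 6.36 / 1420 = 0.004479.
Darcy flux q = K · i = 0.5790 × 0.004479 = 0.002593 m/day.
Seepage velocity v = q / n_e = 0.002593 / 0.06 = 0.04322 m/day.
Travel time t = L / v = 1420 / 0.04322 = 32854 days = 89.95 years.

90.0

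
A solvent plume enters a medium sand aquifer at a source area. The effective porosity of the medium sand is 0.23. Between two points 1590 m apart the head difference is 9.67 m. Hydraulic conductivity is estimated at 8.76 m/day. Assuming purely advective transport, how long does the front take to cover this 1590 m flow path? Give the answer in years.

18.8

Hydraulic gradient i = Δh / L = 9.67 / 1590 = 0.006082.
Darcy flux q = K · i = 8.760 × 0.006082 = 0.05328 m/day.
Seepage velocity v = q / n_e = 0.05328 / 0.23 = 0.2316 m/day.
Travel time t = L / v = 1590 / 0.2316 = 6864 days = 18.79 years.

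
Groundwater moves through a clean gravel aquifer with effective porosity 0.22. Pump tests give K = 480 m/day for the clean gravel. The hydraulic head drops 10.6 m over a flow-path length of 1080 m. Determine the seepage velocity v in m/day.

Hydraulic gradient i = Δh / L = 10.6 / 1080 = 0.009815.
Darcy flux q = K · i = 480.0 × 0.009815 = 4.711 m/day.
Seepage velocity v = q / n_e = 4.711 / 0.22 = 21.41 m/day.

21.4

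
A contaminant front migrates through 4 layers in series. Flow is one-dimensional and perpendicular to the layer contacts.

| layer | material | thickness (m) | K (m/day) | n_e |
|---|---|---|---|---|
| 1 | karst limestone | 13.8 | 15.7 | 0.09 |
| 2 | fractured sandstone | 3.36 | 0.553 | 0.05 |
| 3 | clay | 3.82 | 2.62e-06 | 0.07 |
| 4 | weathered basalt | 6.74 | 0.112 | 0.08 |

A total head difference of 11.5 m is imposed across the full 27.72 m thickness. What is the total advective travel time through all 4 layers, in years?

769

With flow normal to the layers, continuity requires the same specific discharge q through every layer.
Σ(b_i/K_i) = 13.8/15.7 + 3.36/0.553 + 3.82/2.62e-06 + 6.74/0.112 = 1.458e+06 d.
q = Δh / Σ(b_i/K_i) = 11.5 / 1.458e+06 = 7.887e-06 m/day.
In each layer the seepage velocity is v_i = q/n_i, so the layer transit time is t_i = b_i·n_i / q:
  layer 1 (karst limestone): t_1 = 13.8 × 0.09 / 7.887e-06 = 1.575e+05 d
  layer 2 (fractured sandstone): t_2 = 3.36 × 0.05 / 7.887e-06 = 21301 d
  layer 3 (clay): t_3 = 3.82 × 0.07 / 7.887e-06 = 33904 d
  layer 4 (weathered basalt): t_4 = 6.74 × 0.08 / 7.887e-06 = 68365 d
Total t = Σ t_i = 2.810e+05 days = 769.5 years.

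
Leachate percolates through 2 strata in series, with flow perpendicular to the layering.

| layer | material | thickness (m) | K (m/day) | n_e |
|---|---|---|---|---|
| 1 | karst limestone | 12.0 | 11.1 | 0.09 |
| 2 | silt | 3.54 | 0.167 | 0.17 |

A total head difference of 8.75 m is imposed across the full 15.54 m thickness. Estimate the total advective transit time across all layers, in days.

With flow normal to the layers, continuity requires the same specific discharge q through every layer.
Σ(b_i/K_i) = 12.0/11.1 + 3.54/0.167 = 22.28 d.
q = Δh / Σ(b_i/K_i) = 8.75 / 22.28 = 0.3928 m/day.
In each layer the seepage velocity is v_i = q/n_i, so the layer transit time is t_i = b_i·n_i / q:
  layer 1 (karst limestone): t_1 = 12.0 × 0.09 / 0.3928 = 2.750 d
  layer 2 (silt): t_2 = 3.54 × 0.17 / 0.3928 = 1.532 d
Total t = Σ t_i = 4.282 days.

4.28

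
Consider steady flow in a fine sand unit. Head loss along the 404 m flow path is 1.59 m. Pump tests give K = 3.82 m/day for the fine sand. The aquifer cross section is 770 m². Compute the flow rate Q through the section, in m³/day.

Hydraulic gradient i = Δh / L = 1.59 / 404 = 0.003936.
Darcy's law: Q = K · A · i = 3.820 × 770.0 × 0.003936 = 11.58 m³/day.

11.6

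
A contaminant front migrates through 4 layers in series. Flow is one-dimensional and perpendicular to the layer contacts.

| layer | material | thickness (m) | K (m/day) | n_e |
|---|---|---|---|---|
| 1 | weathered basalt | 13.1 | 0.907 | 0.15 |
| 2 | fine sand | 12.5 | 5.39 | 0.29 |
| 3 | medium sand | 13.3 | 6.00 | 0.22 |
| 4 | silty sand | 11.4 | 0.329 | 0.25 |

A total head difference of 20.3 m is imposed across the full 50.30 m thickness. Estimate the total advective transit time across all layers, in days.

30.0

With flow normal to the layers, continuity requires the same specific discharge q through every layer.
Σ(b_i/K_i) = 13.1/0.907 + 12.5/5.39 + 13.3/6.00 + 11.4/0.329 = 53.63 d.
q = Δh / Σ(b_i/K_i) = 20.3 / 53.63 = 0.3785 m/day.
In each layer the seepage velocity is v_i = q/n_i, so the layer transit time is t_i = b_i·n_i / q:
  layer 1 (weathered basalt): t_1 = 13.1 × 0.15 / 0.3785 = 5.191 d
  layer 2 (fine sand): t_2 = 12.5 × 0.29 / 0.3785 = 9.577 d
  layer 3 (medium sand): t_3 = 13.3 × 0.22 / 0.3785 = 7.730 d
  layer 4 (silty sand): t_4 = 11.4 × 0.25 / 0.3785 = 7.529 d
Total t = Σ t_i = 30.03 days.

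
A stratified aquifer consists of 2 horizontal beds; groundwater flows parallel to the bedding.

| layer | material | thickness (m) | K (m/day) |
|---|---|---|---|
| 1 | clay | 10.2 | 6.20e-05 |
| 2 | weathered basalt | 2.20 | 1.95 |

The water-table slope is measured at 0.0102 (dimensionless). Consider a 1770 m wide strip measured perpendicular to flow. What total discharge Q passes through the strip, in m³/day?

77.5

Flow is parallel to layering, so each bed carries its own Darcy discharge and the transmissivities add.
Σ(K_i·b_i) = 6.20e-05×10.2 + 1.95×2.20 = 4.291 m²/day.
Hydraulic gradient i = 0.0102.
Q = Σ(K_i·b_i) · W · i = 4.291 × 1770 × 0.01020 = 77.46 m³/day.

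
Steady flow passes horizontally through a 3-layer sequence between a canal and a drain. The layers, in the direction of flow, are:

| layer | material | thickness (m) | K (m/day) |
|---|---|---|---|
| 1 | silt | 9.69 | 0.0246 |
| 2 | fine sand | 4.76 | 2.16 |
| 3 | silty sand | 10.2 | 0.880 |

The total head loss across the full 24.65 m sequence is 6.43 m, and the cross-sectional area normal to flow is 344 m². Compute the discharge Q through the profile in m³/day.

5.43

Flow is perpendicular to layering, so the layers act in series and the equivalent K is the thickness-weighted harmonic mean.
Total thickness L = 9.69 + 4.76 + 10.2 = 24.65 m.
Σ(b_i/K_i) = 9.69/0.0246 + 4.76/2.16 + 10.2/0.880 = 407.7 d.
K_eq = L / Σ(b_i/K_i) = 24.65 / 407.7 = 0.06046 m/day.
Q = K_eq · A · (Δh/L) = 0.06046 × 344 × (6.43/24.65) = 5.425 m³/day.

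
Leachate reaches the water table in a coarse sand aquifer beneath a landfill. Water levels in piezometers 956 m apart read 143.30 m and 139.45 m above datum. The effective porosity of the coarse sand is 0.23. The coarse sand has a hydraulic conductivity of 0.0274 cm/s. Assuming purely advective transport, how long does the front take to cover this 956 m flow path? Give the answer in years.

Convert K: 0.0274 cm/s × 864 = 23.67 m/day.
Hydraulic gradient i = (143.30 − 139.45) / 956 = 3.85 / 956 = 0.004027.
Darcy flux q = K · i = 23.67 × 0.004027 = 0.09534 m/day.
Seepage velocity v = q / n_e = 0.09534 / 0.23 = 0.4145 m/day.
Travel time t = L / v = 956 / 0.4145 = 2306 days = 6.314 years.

6.31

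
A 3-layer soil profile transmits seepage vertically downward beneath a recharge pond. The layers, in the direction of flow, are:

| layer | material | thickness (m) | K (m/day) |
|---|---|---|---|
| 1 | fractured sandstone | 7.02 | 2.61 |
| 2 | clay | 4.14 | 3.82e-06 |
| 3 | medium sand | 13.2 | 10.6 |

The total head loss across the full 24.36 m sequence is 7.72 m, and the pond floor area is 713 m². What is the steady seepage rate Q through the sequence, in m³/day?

Flow is perpendicular to layering, so the layers act in series and the equivalent K is the thickness-weighted harmonic mean.
Total thickness L = 7.02 + 4.14 + 13.2 = 24.36 m.
Σ(b_i/K_i) = 7.02/2.61 + 4.14/3.82e-06 + 13.2/10.6 = 1.084e+06 d.
K_eq = L / Σ(b_i/K_i) = 24.36 / 1.084e+06 = 2.248e-05 m/day.
Q = K_eq · A · (Δh/L) = 2.248e-05 × 713 × (7.72/24.36) = 0.005079 m³/day.

0.00508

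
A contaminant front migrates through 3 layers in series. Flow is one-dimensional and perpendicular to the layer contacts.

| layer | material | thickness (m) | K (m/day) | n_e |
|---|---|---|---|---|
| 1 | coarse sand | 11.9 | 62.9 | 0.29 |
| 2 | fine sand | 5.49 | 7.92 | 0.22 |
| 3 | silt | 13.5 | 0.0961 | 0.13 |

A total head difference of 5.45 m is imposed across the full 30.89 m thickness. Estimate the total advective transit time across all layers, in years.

With flow normal to the layers, continuity requires the same specific discharge q through every layer.
Σ(b_i/K_i) = 11.9/62.9 + 5.49/7.92 + 13.5/0.0961 = 141.4 d.
q = Δh / Σ(b_i/K_i) = 5.45 / 141.4 = 0.03855 m/day.
In each layer the seepage velocity is v_i = q/n_i, so the layer transit time is t_i = b_i·n_i / q:
  layer 1 (coarse sand): t_1 = 11.9 × 0.29 / 0.03855 = 89.51 d
  layer 2 (fine sand): t_2 = 5.49 × 0.22 / 0.03855 = 31.33 d
  layer 3 (silt): t_3 = 13.5 × 0.13 / 0.03855 = 45.52 d
Total t = Σ t_i = 166.4 days = 0.4555 years.

0.455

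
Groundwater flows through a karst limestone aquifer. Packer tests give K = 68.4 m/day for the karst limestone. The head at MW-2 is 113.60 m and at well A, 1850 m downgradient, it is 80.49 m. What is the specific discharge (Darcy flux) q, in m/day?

1.22

Hydraulic gradient i = (113.60 − 80.49) / 1850 = 33.11 / 1850 = 0.01790.
Specific discharge q = K · i = 68.40 × 0.01790 = 1.224 m/day.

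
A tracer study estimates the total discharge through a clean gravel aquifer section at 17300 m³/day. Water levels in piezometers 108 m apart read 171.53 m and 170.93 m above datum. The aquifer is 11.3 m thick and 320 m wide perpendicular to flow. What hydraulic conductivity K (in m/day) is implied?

Cross-sectional area A = 320 × 11.3 = 3616 m².
Hydraulic gradient i = (171.53 − 170.93) / 108 = 0.6 / 108 = 0.005556.
From Q = K·A·i, K = Q / (A·i) = 17300 / (3616 × 0.005556) = 861.2 m/day.

861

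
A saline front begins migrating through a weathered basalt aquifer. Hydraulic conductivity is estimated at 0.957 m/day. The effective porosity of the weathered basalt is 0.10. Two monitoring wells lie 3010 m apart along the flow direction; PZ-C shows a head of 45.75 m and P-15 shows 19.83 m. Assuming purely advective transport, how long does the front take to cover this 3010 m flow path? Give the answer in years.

Hydraulic gradient i = (45.75 − 19.83) / 3010 = 25.92 / 3010 = 0.008611.
Darcy flux q = K · i = 0.9570 × 0.008611 = 0.008241 m/day.
Seepage velocity v = q / n_e = 0.008241 / 0.10 = 0.08241 m/day.
Travel time t = L / v = 3010 / 0.08241 = 36525 days = 100.00 years.

100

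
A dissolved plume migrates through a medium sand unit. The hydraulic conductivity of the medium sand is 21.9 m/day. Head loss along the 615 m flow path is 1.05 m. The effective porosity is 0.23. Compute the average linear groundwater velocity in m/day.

0.163

Hydraulic gradient i = Δh / L = 1.05 / 615 = 0.001707.
Darcy flux q = K · i = 21.90 × 0.001707 = 0.03739 m/day.
Seepage velocity v = q / n_e = 0.03739 / 0.23 = 0.1626 m/day.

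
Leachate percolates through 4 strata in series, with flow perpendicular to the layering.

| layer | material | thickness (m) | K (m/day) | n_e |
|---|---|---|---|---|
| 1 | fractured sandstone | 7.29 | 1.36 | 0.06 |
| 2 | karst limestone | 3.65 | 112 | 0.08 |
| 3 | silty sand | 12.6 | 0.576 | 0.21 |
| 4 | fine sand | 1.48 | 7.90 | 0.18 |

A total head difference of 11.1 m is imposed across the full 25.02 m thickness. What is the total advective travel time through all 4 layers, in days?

With flow normal to the layers, continuity requires the same specific discharge q through every layer.
Σ(b_i/K_i) = 7.29/1.36 + 3.65/112 + 12.6/0.576 + 1.48/7.90 = 27.46 d.
q = Δh / Σ(b_i/K_i) = 11.1 / 27.46 = 0.4043 m/day.
In each layer the seepage velocity is v_i = q/n_i, so the layer transit time is t_i = b_i·n_i / q:
  layer 1 (fractured sandstone): t_1 = 7.29 × 0.06 / 0.4043 = 1.082 d
  layer 2 (karst limestone): t_2 = 3.65 × 0.08 / 0.4043 = 0.7222 d
  layer 3 (silty sand): t_3 = 12.6 × 0.21 / 0.4043 = 6.545 d
  layer 4 (fine sand): t_4 = 1.48 × 0.18 / 0.4043 = 0.6589 d
Total t = Σ t_i = 9.008 days.

9.01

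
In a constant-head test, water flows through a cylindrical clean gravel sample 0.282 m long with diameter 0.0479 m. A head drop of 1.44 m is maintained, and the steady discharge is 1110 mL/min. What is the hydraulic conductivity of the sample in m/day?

174

Cross-sectional area A = π·(d/2)² = π × (0.0479/2)² = 0.001802 m².
Convert discharge: 1110 mL/min = 1.850e-05 m³/s.
Darcy's law rearranged: K = Q·L / (A·Δh) = 1.850e-05 × 0.282 / (0.001802 × 1.44) = 0.002010 m/s = 173.7 m/day.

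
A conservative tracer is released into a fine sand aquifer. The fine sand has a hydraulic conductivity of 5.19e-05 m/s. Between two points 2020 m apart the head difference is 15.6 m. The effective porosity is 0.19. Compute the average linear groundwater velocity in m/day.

Convert K: 5.19e-05 m/s × 86400 = 4.484 m/day.
Hydraulic gradient i = Δh / L = 15.6 / 2020 = 0.007723.
Darcy flux q = K · i = 4.484 × 0.007723 = 0.03463 m/day.
Seepage velocity v = q / n_e = 0.03463 / 0.19 = 0.1823 m/day.

0.182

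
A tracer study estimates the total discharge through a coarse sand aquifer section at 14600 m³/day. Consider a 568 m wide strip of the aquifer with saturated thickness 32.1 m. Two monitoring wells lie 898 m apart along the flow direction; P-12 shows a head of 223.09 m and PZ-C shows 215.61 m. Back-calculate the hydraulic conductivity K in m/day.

Cross-sectional area A = 568 × 32.1 = 18233 m².
Hydraulic gradient i = (223.09 − 215.61) / 898 = 7.48 / 898 = 0.008330.
From Q = K·A·i, K = Q / (A·i) = 14600 / (18233 × 0.008330) = 96.13 m/day.

96.1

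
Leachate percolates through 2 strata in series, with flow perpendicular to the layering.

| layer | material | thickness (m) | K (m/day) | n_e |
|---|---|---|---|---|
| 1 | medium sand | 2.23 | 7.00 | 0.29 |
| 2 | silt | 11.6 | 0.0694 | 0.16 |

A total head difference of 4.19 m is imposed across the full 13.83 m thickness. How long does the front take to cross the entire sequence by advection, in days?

100

With flow normal to the layers, continuity requires the same specific discharge q through every layer.
Σ(b_i/K_i) = 2.23/7.00 + 11.6/0.0694 = 167.5 d.
q = Δh / Σ(b_i/K_i) = 4.19 / 167.5 = 0.02502 m/day.
In each layer the seepage velocity is v_i = q/n_i, so the layer transit time is t_i = b_i·n_i / q:
  layer 1 (medium sand): t_1 = 2.23 × 0.29 / 0.02502 = 25.85 d
  layer 2 (silt): t_2 = 11.6 × 0.16 / 0.02502 = 74.18 d
Total t = Σ t_i = 100.0 days.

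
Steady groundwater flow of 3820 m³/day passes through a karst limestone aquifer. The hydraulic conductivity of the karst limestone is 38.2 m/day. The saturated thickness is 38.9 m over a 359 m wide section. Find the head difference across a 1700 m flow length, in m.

12.2

Cross-sectional area A = 359 × 38.9 = 13965 m².
From Q = K·A·i, i = Q / (K·A) = 3820 / (38.20 × 13965) = 0.007161.
Head loss Δh = i · L = 0.007161 × 1700 = 12.17 m.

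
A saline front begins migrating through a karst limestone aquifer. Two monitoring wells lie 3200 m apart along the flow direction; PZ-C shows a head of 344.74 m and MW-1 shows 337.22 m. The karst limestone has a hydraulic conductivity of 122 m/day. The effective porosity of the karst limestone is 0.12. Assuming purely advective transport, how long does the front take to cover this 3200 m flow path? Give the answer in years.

Hydraulic gradient i = (344.74 − 337.22) / 3200 = 7.52 / 3200 = 0.002350.
Darcy flux q = K · i = 122.0 × 0.002350 = 0.2867 m/day.
Seepage velocity v = q / n_e = 0.2867 / 0.12 = 2.389 m/day.
Travel time t = L / v = 3200 / 2.389 = 1339 days = 3.667 years.

3.67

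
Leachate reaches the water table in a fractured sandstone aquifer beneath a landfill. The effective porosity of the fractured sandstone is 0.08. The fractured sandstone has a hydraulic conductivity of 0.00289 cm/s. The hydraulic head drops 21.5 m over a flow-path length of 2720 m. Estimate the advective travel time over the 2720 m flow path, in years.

30.2

Convert K: 0.00289 cm/s × 864 = 2.497 m/day.
Hydraulic gradient i = Δh / L = 21.5 / 2720 = 0.007904.
Darcy flux q = K · i = 2.497 × 0.007904 = 0.01974 m/day.
Seepage velocity v = q / n_e = 0.01974 / 0.08 = 0.2467 m/day.
Travel time t = L / v = 2720 / 0.2467 = 11025 days = 30.18 years.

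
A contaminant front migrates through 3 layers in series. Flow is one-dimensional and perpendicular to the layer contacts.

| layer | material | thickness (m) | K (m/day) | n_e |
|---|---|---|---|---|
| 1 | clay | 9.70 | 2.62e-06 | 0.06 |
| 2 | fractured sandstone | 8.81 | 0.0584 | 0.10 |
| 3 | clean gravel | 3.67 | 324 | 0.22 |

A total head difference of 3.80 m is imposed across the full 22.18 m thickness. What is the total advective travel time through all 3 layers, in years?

With flow normal to the layers, continuity requires the same specific discharge q through every layer.
Σ(b_i/K_i) = 9.70/2.62e-06 + 8.81/0.0584 + 3.67/324 = 3.702e+06 d.
q = Δh / Σ(b_i/K_i) = 3.80 / 3.702e+06 = 1.026e-06 m/day.
In each layer the seepage velocity is v_i = q/n_i, so the layer transit time is t_i = b_i·n_i / q:
  layer 1 (clay): t_1 = 9.70 × 0.06 / 1.026e-06 = 5.671e+05 d
  layer 2 (fractured sandstone): t_2 = 8.81 × 0.10 / 1.026e-06 = 8.584e+05 d
  layer 3 (clean gravel): t_3 = 3.67 × 0.22 / 1.026e-06 = 7.867e+05 d
Total t = Σ t_i = 2.212e+06 days = 6056 years.

6060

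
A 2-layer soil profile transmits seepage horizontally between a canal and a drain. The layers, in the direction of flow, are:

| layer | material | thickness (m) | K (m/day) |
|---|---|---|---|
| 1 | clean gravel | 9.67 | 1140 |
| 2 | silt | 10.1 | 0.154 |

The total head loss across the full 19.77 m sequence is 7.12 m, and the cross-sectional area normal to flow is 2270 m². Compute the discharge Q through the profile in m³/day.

Flow is perpendicular to layering, so the layers act in series and the equivalent K is the thickness-weighted harmonic mean.
Total thickness L = 9.67 + 10.1 = 19.77 m.
Σ(b_i/K_i) = 9.67/1140 + 10.1/0.154 = 65.59 d.
K_eq = L / Σ(b_i/K_i) = 19.77 / 65.59 = 0.3014 m/day.
Q = K_eq · A · (Δh/L) = 0.3014 × 2270 × (7.12/19.77) = 246.4 m³/day.

246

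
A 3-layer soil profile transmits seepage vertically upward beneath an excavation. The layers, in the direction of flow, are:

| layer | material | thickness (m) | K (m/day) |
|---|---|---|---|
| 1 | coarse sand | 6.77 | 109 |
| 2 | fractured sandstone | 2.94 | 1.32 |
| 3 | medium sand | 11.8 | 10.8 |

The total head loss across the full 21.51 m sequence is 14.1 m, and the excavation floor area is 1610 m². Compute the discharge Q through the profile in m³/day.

Flow is perpendicular to layering, so the layers act in series and the equivalent K is the thickness-weighted harmonic mean.
Total thickness L = 6.77 + 2.94 + 11.8 = 21.51 m.
Σ(b_i/K_i) = 6.77/109 + 2.94/1.32 + 11.8/10.8 = 3.382 d.
K_eq = L / Σ(b_i/K_i) = 21.51 / 3.382 = 6.360 m/day.
Q = K_eq · A · (Δh/L) = 6.360 × 1610 × (14.1/21.51) = 6712 m³/day.

6710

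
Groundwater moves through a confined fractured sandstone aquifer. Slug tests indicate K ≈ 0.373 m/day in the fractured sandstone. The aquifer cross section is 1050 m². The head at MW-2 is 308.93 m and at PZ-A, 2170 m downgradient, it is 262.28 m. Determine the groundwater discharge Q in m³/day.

Hydraulic gradient i = (308.93 − 262.28) / 2170 = 46.65 / 2170 = 0.02150.
Darcy's law: Q = K · A · i = 0.3730 × 1050 × 0.02150 = 8.420 m³/day.

8.42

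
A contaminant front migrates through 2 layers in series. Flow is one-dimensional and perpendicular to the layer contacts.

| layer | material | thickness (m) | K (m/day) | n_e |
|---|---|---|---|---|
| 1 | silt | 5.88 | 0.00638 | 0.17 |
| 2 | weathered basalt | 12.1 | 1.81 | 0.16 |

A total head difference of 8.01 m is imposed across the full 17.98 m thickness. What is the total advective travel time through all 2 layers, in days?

With flow normal to the layers, continuity requires the same specific discharge q through every layer.
Σ(b_i/K_i) = 5.88/0.00638 + 12.1/1.81 = 928.3 d.
q = Δh / Σ(b_i/K_i) = 8.01 / 928.3 = 0.008629 m/day.
In each layer the seepage velocity is v_i = q/n_i, so the layer transit time is t_i = b_i·n_i / q:
  layer 1 (silt): t_1 = 5.88 × 0.17 / 0.008629 = 115.8 d
  layer 2 (weathered basalt): t_2 = 12.1 × 0.16 / 0.008629 = 224.4 d
Total t = Σ t_i = 340.2 days.

340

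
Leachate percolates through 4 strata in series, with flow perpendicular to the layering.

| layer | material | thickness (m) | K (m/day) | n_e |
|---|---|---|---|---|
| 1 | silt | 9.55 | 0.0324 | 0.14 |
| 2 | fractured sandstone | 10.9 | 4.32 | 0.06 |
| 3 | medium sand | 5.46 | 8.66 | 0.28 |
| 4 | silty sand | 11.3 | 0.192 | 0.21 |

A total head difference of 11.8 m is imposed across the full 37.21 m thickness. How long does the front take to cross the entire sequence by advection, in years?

With flow normal to the layers, continuity requires the same specific discharge q through every layer.
Σ(b_i/K_i) = 9.55/0.0324 + 10.9/4.32 + 5.46/8.66 + 11.3/0.192 = 356.8 d.
q = Δh / Σ(b_i/K_i) = 11.8 / 356.8 = 0.03308 m/day.
In each layer the seepage velocity is v_i = q/n_i, so the layer transit time is t_i = b_i·n_i / q:
  layer 1 (silt): t_1 = 9.55 × 0.14 / 0.03308 = 40.42 d
  layer 2 (fractured sandstone): t_2 = 10.9 × 0.06 / 0.03308 = 19.77 d
  layer 3 (medium sand): t_3 = 5.46 × 0.28 / 0.03308 = 46.22 d
  layer 4 (silty sand): t_4 = 11.3 × 0.21 / 0.03308 = 71.75 d
Total t = Σ t_i = 178.2 days = 0.4878 years.

0.488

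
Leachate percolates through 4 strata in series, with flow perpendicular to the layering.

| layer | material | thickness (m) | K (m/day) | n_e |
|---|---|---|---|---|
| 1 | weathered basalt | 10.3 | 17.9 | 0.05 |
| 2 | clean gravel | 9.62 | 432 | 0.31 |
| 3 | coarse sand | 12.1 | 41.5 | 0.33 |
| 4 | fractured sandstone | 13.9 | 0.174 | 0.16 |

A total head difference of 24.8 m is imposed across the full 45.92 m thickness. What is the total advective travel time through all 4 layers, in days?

31.6

With flow normal to the layers, continuity requires the same specific discharge q through every layer.
Σ(b_i/K_i) = 10.3/17.9 + 9.62/432 + 12.1/41.5 + 13.9/0.174 = 80.77 d.
q = Δh / Σ(b_i/K_i) = 24.8 / 80.77 = 0.3070 m/day.
In each layer the seepage velocity is v_i = q/n_i, so the layer transit time is t_i = b_i·n_i / q:
  layer 1 (weathered basalt): t_1 = 10.3 × 0.05 / 0.3070 = 1.677 d
  layer 2 (clean gravel): t_2 = 9.62 × 0.31 / 0.3070 = 9.713 d
  layer 3 (coarse sand): t_3 = 12.1 × 0.33 / 0.3070 = 13.01 d
  layer 4 (fractured sandstone): t_4 = 13.9 × 0.16 / 0.3070 = 7.244 d
Total t = Σ t_i = 31.64 days.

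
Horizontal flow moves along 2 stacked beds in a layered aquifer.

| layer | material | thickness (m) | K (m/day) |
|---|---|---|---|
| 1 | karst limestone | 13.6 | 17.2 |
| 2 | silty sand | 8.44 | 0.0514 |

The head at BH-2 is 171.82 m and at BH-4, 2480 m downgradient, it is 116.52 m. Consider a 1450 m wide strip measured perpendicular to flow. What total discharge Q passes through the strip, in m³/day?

Flow is parallel to layering, so each bed carries its own Darcy discharge and the transmissivities add.
Σ(K_i·b_i) = 17.2×13.6 + 0.0514×8.44 = 234.4 m²/day.
Hydraulic gradient i = (171.82 − 116.52) / 2480 = 55.3 / 2480 = 0.02230.
Q = Σ(K_i·b_i) · W · i = 234.4 × 1450 × 0.02230 = 7577 m³/day.

7580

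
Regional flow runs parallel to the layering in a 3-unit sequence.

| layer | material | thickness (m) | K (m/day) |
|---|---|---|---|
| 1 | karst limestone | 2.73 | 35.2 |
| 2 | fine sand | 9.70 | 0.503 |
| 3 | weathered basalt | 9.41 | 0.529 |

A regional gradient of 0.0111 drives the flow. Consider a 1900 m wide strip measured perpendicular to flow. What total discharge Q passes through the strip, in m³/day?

Flow is parallel to layering, so each bed carries its own Darcy discharge and the transmissivities add.
Σ(K_i·b_i) = 35.2×2.73 + 0.503×9.70 + 0.529×9.41 = 106.0 m²/day.
Hydraulic gradient i = 0.0111.
Q = Σ(K_i·b_i) · W · i = 106.0 × 1900 × 0.01110 = 2235 m³/day.

2230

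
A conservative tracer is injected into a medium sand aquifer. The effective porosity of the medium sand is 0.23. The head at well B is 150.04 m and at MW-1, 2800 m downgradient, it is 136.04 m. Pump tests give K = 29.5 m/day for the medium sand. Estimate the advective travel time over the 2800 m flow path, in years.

Hydraulic gradient i = (150.04 − 136.04) / 2800 = 14 / 2800 = 0.005000.
Darcy flux q = K · i = 29.50 × 0.005000 = 0.1475 m/day.
Seepage velocity v = q / n_e = 0.1475 / 0.23 = 0.6413 m/day.
Travel time t = L / v = 2800 / 0.6413 = 4366 days = 11.95 years.

12.0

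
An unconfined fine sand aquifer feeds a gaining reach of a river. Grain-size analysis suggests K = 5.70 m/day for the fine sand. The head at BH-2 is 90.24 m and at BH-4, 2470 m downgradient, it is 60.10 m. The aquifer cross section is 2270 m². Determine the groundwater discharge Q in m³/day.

Hydraulic gradient i = (90.24 − 60.10) / 2470 = 30.14 / 2470 = 0.01220.
Darcy's law: Q = K · A · i = 5.700 × 2270 × 0.01220 = 157.9 m³/day.

158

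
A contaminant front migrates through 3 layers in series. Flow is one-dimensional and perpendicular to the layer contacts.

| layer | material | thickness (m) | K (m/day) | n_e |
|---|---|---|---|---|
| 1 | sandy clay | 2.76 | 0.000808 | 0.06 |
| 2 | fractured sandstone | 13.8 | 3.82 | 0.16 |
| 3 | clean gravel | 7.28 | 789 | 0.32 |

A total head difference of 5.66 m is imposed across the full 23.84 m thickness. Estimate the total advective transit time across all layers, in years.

7.78

With flow normal to the layers, continuity requires the same specific discharge q through every layer.
Σ(b_i/K_i) = 2.76/0.000808 + 13.8/3.82 + 7.28/789 = 3419 d.
q = Δh / Σ(b_i/K_i) = 5.66 / 3419 = 0.001655 m/day.
In each layer the seepage velocity is v_i = q/n_i, so the layer transit time is t_i = b_i·n_i / q:
  layer 1 (sandy clay): t_1 = 2.76 × 0.06 / 0.001655 = 100.0 d
  layer 2 (fractured sandstone): t_2 = 13.8 × 0.16 / 0.001655 = 1334 d
  layer 3 (clean gravel): t_3 = 7.28 × 0.32 / 0.001655 = 1407 d
Total t = Σ t_i = 2841 days = 7.779 years.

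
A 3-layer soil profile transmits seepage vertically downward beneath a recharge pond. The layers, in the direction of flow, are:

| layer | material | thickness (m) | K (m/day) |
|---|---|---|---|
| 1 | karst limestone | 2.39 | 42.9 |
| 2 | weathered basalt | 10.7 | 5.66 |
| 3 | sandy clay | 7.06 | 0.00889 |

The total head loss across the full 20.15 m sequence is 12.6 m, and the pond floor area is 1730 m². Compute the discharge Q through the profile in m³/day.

27.4

Flow is perpendicular to layering, so the layers act in series and the equivalent K is the thickness-weighted harmonic mean.
Total thickness L = 2.39 + 10.7 + 7.06 = 20.15 m.
Σ(b_i/K_i) = 2.39/42.9 + 10.7/5.66 + 7.06/0.00889 = 796.1 d.
K_eq = L / Σ(b_i/K_i) = 20.15 / 796.1 = 0.02531 m/day.
Q = K_eq · A · (Δh/L) = 0.02531 × 1730 × (12.6/20.15) = 27.38 m³/day.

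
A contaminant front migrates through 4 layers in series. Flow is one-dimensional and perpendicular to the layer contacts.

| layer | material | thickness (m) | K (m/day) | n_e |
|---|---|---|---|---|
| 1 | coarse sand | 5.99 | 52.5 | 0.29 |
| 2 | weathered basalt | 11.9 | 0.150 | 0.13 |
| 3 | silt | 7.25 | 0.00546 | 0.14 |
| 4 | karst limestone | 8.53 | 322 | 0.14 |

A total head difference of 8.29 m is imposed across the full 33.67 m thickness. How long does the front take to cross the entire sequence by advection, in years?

With flow normal to the layers, continuity requires the same specific discharge q through every layer.
Σ(b_i/K_i) = 5.99/52.5 + 11.9/0.150 + 7.25/0.00546 + 8.53/322 = 1407 d.
q = Δh / Σ(b_i/K_i) = 8.29 / 1407 = 0.005891 m/day.
In each layer the seepage velocity is v_i = q/n_i, so the layer transit time is t_i = b_i·n_i / q:
  layer 1 (coarse sand): t_1 = 5.99 × 0.29 / 0.005891 = 294.9 d
  layer 2 (weathered basalt): t_2 = 11.9 × 0.13 / 0.005891 = 262.6 d
  layer 3 (silt): t_3 = 7.25 × 0.14 / 0.005891 = 172.3 d
  layer 4 (karst limestone): t_4 = 8.53 × 0.14 / 0.005891 = 202.7 d
Total t = Σ t_i = 932.5 days = 2.553 years.

2.55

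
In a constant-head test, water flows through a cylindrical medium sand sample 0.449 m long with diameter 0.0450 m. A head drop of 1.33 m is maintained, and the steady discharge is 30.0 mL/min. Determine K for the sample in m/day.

Cross-sectional area A = π·(d/2)² = π × (0.0450/2)² = 0.001590 m².
Convert discharge: 30.0 mL/min = 5.000e-07 m³/s.
Darcy's law rearranged: K = Q·L / (A·Δh) = 5.000e-07 × 0.449 / (0.001590 × 1.33) = 0.0001061 m/s = 9.170 m/day.

9.17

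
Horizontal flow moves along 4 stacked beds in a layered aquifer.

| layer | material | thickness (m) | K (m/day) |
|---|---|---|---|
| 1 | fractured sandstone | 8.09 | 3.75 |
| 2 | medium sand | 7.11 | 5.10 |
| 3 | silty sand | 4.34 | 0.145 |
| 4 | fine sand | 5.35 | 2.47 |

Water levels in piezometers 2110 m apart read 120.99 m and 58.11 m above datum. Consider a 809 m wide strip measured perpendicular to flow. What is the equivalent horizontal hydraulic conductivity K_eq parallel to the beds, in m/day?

Flow is parallel to layering, so each bed carries its own Darcy discharge and the transmissivities add.
Σ(K_i·b_i) = 3.75×8.09 + 5.10×7.11 + 0.145×4.34 + 2.47×5.35 = 80.44 m²/day.
Total thickness b = 24.89 m, so K_eq = Σ(K_i·b_i)/b = 3.232 m/day.

3.23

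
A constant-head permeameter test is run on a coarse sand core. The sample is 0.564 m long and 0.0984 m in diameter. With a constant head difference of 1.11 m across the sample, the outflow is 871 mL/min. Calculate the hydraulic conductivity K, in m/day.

Cross-sectional area A = π·(d/2)² = π × (0.0984/2)² = 0.007605 m².
Convert discharge: 871 mL/min = 1.452e-05 m³/s.
Darcy's law rearranged: K = Q·L / (A·Δh) = 1.452e-05 × 0.564 / (0.007605 × 1.11) = 0.0009699 m/s = 83.80 m/day.

83.8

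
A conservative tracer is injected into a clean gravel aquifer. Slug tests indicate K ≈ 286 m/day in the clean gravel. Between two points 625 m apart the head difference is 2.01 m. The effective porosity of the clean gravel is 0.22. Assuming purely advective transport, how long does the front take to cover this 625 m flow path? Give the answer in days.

149

Hydraulic gradient i = Δh / L = 2.01 / 625 = 0.003216.
Darcy flux q = K · i = 286.0 × 0.003216 = 0.9198 m/day.
Seepage velocity v = q / n_e = 0.9198 / 0.22 = 4.181 m/day.
Travel time t = L / v = 625 / 4.181 = 149.5 days.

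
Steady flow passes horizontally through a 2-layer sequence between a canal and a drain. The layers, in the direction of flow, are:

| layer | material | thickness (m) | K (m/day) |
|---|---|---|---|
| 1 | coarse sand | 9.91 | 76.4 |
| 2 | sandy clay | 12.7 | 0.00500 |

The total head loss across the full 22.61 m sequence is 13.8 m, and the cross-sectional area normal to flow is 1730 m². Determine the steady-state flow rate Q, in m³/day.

9.40

Flow is perpendicular to layering, so the layers act in series and the equivalent K is the thickness-weighted harmonic mean.
Total thickness L = 9.91 + 12.7 = 22.61 m.
Σ(b_i/K_i) = 9.91/76.4 + 12.7/0.00500 = 2540 d.
K_eq = L / Σ(b_i/K_i) = 22.61 / 2540 = 0.008901 m/day.
Q = K_eq · A · (Δh/L) = 0.008901 × 1730 × (13.8/22.61) = 9.399 m³/day.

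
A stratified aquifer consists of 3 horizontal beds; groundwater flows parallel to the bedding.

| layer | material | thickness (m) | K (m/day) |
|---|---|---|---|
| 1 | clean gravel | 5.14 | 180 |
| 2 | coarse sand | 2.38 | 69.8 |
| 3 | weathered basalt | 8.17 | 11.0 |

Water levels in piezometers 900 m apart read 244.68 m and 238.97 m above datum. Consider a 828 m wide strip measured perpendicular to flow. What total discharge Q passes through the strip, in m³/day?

6210

Flow is parallel to layering, so each bed carries its own Darcy discharge and the transmissivities add.
Σ(K_i·b_i) = 180×5.14 + 69.8×2.38 + 11.0×8.17 = 1181 m²/day.
Hydraulic gradient i = (244.68 − 238.97) / 900 = 5.71 / 900 = 0.006344.
Q = Σ(K_i·b_i) · W · i = 1181 × 828 × 0.006344 = 6205 m³/day.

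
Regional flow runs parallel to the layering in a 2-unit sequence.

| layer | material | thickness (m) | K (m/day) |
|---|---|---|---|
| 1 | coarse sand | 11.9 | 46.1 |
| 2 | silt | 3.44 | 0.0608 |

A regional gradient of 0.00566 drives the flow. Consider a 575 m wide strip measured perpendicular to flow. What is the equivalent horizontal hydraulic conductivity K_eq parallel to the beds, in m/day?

35.8

Flow is parallel to layering, so each bed carries its own Darcy discharge and the transmissivities add.
Σ(K_i·b_i) = 46.1×11.9 + 0.0608×3.44 = 548.8 m²/day.
Total thickness b = 15.34 m, so K_eq = Σ(K_i·b_i)/b = 35.78 m/day.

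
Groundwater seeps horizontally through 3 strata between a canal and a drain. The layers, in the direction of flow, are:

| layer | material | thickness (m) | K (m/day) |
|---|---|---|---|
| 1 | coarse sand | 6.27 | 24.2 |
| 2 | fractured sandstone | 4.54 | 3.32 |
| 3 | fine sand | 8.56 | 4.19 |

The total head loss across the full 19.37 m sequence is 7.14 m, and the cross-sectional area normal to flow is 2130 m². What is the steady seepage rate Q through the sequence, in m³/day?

Flow is perpendicular to layering, so the layers act in series and the equivalent K is the thickness-weighted harmonic mean.
Total thickness L = 6.27 + 4.54 + 8.56 = 19.37 m.
Σ(b_i/K_i) = 6.27/24.2 + 4.54/3.32 + 8.56/4.19 = 3.670 d.
K_eq = L / Σ(b_i/K_i) = 19.37 / 3.670 = 5.279 m/day.
Q = K_eq · A · (Δh/L) = 5.279 × 2130 × (7.14/19.37) = 4144 m³/day.

4140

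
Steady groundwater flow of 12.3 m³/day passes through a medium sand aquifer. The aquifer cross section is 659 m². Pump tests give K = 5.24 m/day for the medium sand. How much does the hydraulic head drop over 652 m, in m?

From Q = K·A·i, i = Q / (K·A) = 12.3 / (5.240 × 659.0) = 0.003562.
Head loss Δh = i · L = 0.003562 × 652 = 2.322 m.

2.32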